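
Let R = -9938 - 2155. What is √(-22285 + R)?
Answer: I*√34378 ≈ 185.41*I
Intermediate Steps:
R = -12093
√(-22285 + R) = √(-22285 - 12093) = √(-34378) = I*√34378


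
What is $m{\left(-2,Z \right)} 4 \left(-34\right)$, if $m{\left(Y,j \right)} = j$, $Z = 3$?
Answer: $-408$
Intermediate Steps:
$m{\left(-2,Z \right)} 4 \left(-34\right) = 3 \cdot 4 \left(-34\right) = 3 \left(-136\right) = -408$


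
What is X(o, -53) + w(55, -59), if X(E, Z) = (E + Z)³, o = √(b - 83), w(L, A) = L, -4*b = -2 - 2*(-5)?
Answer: -135307 + 8342*I*√85 ≈ -1.3531e+5 + 76910.0*I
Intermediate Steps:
b = -2 (b = -(-2 - 2*(-5))/4 = -(-2 + 10)/4 = -¼*8 = -2)
o = I*√85 (o = √(-2 - 83) = √(-85) = I*√85 ≈ 9.2195*I)
X(o, -53) + w(55, -59) = (I*√85 - 53)³ + 55 = (-53 + I*√85)³ + 55 = 55 + (-53 + I*√85)³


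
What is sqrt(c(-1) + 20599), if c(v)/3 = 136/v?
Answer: sqrt(20191) ≈ 142.09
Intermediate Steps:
c(v) = 408/v (c(v) = 3*(136/v) = 408/v)
sqrt(c(-1) + 20599) = sqrt(408/(-1) + 20599) = sqrt(408*(-1) + 20599) = sqrt(-408 + 20599) = sqrt(20191)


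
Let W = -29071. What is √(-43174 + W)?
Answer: I*√72245 ≈ 268.78*I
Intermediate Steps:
√(-43174 + W) = √(-43174 - 29071) = √(-72245) = I*√72245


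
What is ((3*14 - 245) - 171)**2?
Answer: 139876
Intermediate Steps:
((3*14 - 245) - 171)**2 = ((42 - 245) - 171)**2 = (-203 - 171)**2 = (-374)**2 = 139876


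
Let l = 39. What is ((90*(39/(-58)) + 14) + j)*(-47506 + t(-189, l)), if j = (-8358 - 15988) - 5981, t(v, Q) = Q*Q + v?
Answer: 40671536768/29 ≈ 1.4025e+9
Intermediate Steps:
t(v, Q) = v + Q² (t(v, Q) = Q² + v = v + Q²)
j = -30327 (j = -24346 - 5981 = -30327)
((90*(39/(-58)) + 14) + j)*(-47506 + t(-189, l)) = ((90*(39/(-58)) + 14) - 30327)*(-47506 + (-189 + 39²)) = ((90*(39*(-1/58)) + 14) - 30327)*(-47506 + (-189 + 1521)) = ((90*(-39/58) + 14) - 30327)*(-47506 + 1332) = ((-1755/29 + 14) - 30327)*(-46174) = (-1349/29 - 30327)*(-46174) = -880832/29*(-46174) = 40671536768/29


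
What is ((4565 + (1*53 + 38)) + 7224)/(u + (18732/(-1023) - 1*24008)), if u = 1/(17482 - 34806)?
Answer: -23393636640/47311682423 ≈ -0.49446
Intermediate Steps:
u = -1/17324 (u = 1/(-17324) = -1/17324 ≈ -5.7723e-5)
((4565 + (1*53 + 38)) + 7224)/(u + (18732/(-1023) - 1*24008)) = ((4565 + (1*53 + 38)) + 7224)/(-1/17324 + (18732/(-1023) - 1*24008)) = ((4565 + (53 + 38)) + 7224)/(-1/17324 + (18732*(-1/1023) - 24008)) = ((4565 + 91) + 7224)/(-1/17324 + (-6244/341 - 24008)) = (4656 + 7224)/(-1/17324 - 8192972/341) = 11880/(-141935047269/5907484) = 11880*(-5907484/141935047269) = -23393636640/47311682423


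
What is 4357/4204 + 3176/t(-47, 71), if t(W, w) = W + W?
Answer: -6471173/197588 ≈ -32.751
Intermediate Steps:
t(W, w) = 2*W
4357/4204 + 3176/t(-47, 71) = 4357/4204 + 3176/((2*(-47))) = 4357*(1/4204) + 3176/(-94) = 4357/4204 + 3176*(-1/94) = 4357/4204 - 1588/47 = -6471173/197588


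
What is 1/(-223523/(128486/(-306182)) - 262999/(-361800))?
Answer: 23243117400/12380581196592157 ≈ 1.8774e-6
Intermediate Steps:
1/(-223523/(128486/(-306182)) - 262999/(-361800)) = 1/(-223523/(128486*(-1/306182)) - 262999*(-1/361800)) = 1/(-223523/(-64243/153091) + 262999/361800) = 1/(-223523*(-153091/64243) + 262999/361800) = 1/(34219359593/64243 + 262999/361800) = 1/(12380581196592157/23243117400) = 23243117400/12380581196592157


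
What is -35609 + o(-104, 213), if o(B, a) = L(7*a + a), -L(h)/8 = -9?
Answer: -35537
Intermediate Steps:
L(h) = 72 (L(h) = -8*(-9) = 72)
o(B, a) = 72
-35609 + o(-104, 213) = -35609 + 72 = -35537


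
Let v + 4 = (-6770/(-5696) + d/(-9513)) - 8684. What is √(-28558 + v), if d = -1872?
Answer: I*√21094704558907742/752584 ≈ 192.99*I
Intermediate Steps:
v = -26149628839/3010336 (v = -4 + ((-6770/(-5696) - 1872/(-9513)) - 8684) = -4 + ((-6770*(-1/5696) - 1872*(-1/9513)) - 8684) = -4 + ((3385/2848 + 208/1057) - 8684) = -4 + (4170329/3010336 - 8684) = -4 - 26137587495/3010336 = -26149628839/3010336 ≈ -8686.6)
√(-28558 + v) = √(-28558 - 26149628839/3010336) = √(-112118804327/3010336) = I*√21094704558907742/752584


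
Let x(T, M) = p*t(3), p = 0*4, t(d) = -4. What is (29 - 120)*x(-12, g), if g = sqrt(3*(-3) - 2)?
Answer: 0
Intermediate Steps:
p = 0
g = I*sqrt(11) (g = sqrt(-9 - 2) = sqrt(-11) = I*sqrt(11) ≈ 3.3166*I)
x(T, M) = 0 (x(T, M) = 0*(-4) = 0)
(29 - 120)*x(-12, g) = (29 - 120)*0 = -91*0 = 0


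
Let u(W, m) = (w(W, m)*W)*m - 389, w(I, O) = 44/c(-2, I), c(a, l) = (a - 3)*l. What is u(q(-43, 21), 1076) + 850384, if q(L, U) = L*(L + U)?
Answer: 4202631/5 ≈ 8.4053e+5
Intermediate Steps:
c(a, l) = l*(-3 + a) (c(a, l) = (-3 + a)*l = l*(-3 + a))
w(I, O) = -44/(5*I) (w(I, O) = 44/((I*(-3 - 2))) = 44/((I*(-5))) = 44/((-5*I)) = 44*(-1/(5*I)) = -44/(5*I))
u(W, m) = -389 - 44*m/5 (u(W, m) = ((-44/(5*W))*W)*m - 389 = -44*m/5 - 389 = -389 - 44*m/5)
u(q(-43, 21), 1076) + 850384 = (-389 - 44/5*1076) + 850384 = (-389 - 47344/5) + 850384 = -49289/5 + 850384 = 4202631/5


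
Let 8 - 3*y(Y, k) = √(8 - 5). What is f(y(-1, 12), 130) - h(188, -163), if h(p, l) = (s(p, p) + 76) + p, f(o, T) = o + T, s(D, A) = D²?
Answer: -106426/3 - √3/3 ≈ -35476.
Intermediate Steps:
y(Y, k) = 8/3 - √3/3 (y(Y, k) = 8/3 - √(8 - 5)/3 = 8/3 - √3/3)
f(o, T) = T + o
h(p, l) = 76 + p + p² (h(p, l) = (p² + 76) + p = (76 + p²) + p = 76 + p + p²)
f(y(-1, 12), 130) - h(188, -163) = (130 + (8/3 - √3/3)) - (76 + 188 + 188²) = (398/3 - √3/3) - (76 + 188 + 35344) = (398/3 - √3/3) - 1*35608 = (398/3 - √3/3) - 35608 = -106426/3 - √3/3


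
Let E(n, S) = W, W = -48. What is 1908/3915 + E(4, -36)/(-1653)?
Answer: 4268/8265 ≈ 0.51639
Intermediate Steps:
E(n, S) = -48
1908/3915 + E(4, -36)/(-1653) = 1908/3915 - 48/(-1653) = 1908*(1/3915) - 48*(-1/1653) = 212/435 + 16/551 = 4268/8265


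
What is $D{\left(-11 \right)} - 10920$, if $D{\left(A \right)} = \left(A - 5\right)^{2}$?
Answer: $-10664$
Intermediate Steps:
$D{\left(A \right)} = \left(-5 + A\right)^{2}$
$D{\left(-11 \right)} - 10920 = \left(-5 - 11\right)^{2} - 10920 = \left(-16\right)^{2} - 10920 = 256 - 10920 = -10664$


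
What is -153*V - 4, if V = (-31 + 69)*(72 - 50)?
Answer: -127912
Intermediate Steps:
V = 836 (V = 38*22 = 836)
-153*V - 4 = -153*836 - 4 = -127908 - 4 = -127912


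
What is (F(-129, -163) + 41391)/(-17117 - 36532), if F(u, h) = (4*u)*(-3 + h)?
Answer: -42349/17883 ≈ -2.3681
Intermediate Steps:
F(u, h) = 4*u*(-3 + h)
(F(-129, -163) + 41391)/(-17117 - 36532) = (4*(-129)*(-3 - 163) + 41391)/(-17117 - 36532) = (4*(-129)*(-166) + 41391)/(-53649) = (85656 + 41391)*(-1/53649) = 127047*(-1/53649) = -42349/17883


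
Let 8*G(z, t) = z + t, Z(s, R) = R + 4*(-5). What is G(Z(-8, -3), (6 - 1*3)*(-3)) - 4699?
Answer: -4703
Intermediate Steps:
Z(s, R) = -20 + R (Z(s, R) = R - 20 = -20 + R)
G(z, t) = t/8 + z/8 (G(z, t) = (z + t)/8 = (t + z)/8 = t/8 + z/8)
G(Z(-8, -3), (6 - 1*3)*(-3)) - 4699 = (((6 - 1*3)*(-3))/8 + (-20 - 3)/8) - 4699 = (((6 - 3)*(-3))/8 + (⅛)*(-23)) - 4699 = ((3*(-3))/8 - 23/8) - 4699 = ((⅛)*(-9) - 23/8) - 4699 = (-9/8 - 23/8) - 4699 = -4 - 4699 = -4703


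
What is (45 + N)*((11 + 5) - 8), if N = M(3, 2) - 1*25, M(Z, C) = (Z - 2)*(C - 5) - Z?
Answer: 112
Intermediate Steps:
M(Z, C) = -Z + (-5 + C)*(-2 + Z) (M(Z, C) = (-2 + Z)*(-5 + C) - Z = (-5 + C)*(-2 + Z) - Z = -Z + (-5 + C)*(-2 + Z))
N = -31 (N = (10 - 6*3 - 2*2 + 2*3) - 1*25 = (10 - 18 - 4 + 6) - 25 = -6 - 25 = -31)
(45 + N)*((11 + 5) - 8) = (45 - 31)*((11 + 5) - 8) = 14*(16 - 8) = 14*8 = 112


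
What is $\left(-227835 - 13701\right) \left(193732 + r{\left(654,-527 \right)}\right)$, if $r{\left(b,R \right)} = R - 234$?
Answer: $-46609443456$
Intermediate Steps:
$r{\left(b,R \right)} = -234 + R$ ($r{\left(b,R \right)} = R - 234 = -234 + R$)
$\left(-227835 - 13701\right) \left(193732 + r{\left(654,-527 \right)}\right) = \left(-227835 - 13701\right) \left(193732 - 761\right) = - 241536 \left(193732 - 761\right) = \left(-241536\right) 192971 = -46609443456$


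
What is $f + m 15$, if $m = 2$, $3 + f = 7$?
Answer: $34$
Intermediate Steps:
$f = 4$ ($f = -3 + 7 = 4$)
$f + m 15 = 4 + 2 \cdot 15 = 4 + 30 = 34$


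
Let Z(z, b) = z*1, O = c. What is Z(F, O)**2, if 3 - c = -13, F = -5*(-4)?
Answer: 400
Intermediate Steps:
F = 20
c = 16 (c = 3 - 1*(-13) = 3 + 13 = 16)
O = 16
Z(z, b) = z
Z(F, O)**2 = 20**2 = 400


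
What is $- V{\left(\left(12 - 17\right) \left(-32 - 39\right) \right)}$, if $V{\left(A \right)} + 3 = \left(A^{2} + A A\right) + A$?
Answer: $-252402$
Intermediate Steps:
$V{\left(A \right)} = -3 + A + 2 A^{2}$ ($V{\left(A \right)} = -3 + \left(\left(A^{2} + A A\right) + A\right) = -3 + \left(\left(A^{2} + A^{2}\right) + A\right) = -3 + \left(2 A^{2} + A\right) = -3 + \left(A + 2 A^{2}\right) = -3 + A + 2 A^{2}$)
$- V{\left(\left(12 - 17\right) \left(-32 - 39\right) \right)} = - (-3 + \left(12 - 17\right) \left(-32 - 39\right) + 2 \left(\left(12 - 17\right) \left(-32 - 39\right)\right)^{2}) = - (-3 - -355 + 2 \left(\left(-5\right) \left(-71\right)\right)^{2}) = - (-3 + 355 + 2 \cdot 355^{2}) = - (-3 + 355 + 2 \cdot 126025) = - (-3 + 355 + 252050) = \left(-1\right) 252402 = -252402$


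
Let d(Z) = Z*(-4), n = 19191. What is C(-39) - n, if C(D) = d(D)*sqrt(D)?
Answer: -19191 + 156*I*sqrt(39) ≈ -19191.0 + 974.22*I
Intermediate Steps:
d(Z) = -4*Z
C(D) = -4*D**(3/2) (C(D) = (-4*D)*sqrt(D) = -4*D**(3/2))
C(-39) - n = -(-156)*I*sqrt(39) - 1*19191 = -(-156)*I*sqrt(39) - 19191 = 156*I*sqrt(39) - 19191 = -19191 + 156*I*sqrt(39)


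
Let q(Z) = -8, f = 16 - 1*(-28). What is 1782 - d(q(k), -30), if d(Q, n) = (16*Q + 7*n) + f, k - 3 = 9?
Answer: 2076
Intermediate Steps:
k = 12 (k = 3 + 9 = 12)
f = 44 (f = 16 + 28 = 44)
d(Q, n) = 44 + 7*n + 16*Q (d(Q, n) = (16*Q + 7*n) + 44 = (7*n + 16*Q) + 44 = 44 + 7*n + 16*Q)
1782 - d(q(k), -30) = 1782 - (44 + 7*(-30) + 16*(-8)) = 1782 - (44 - 210 - 128) = 1782 - 1*(-294) = 1782 + 294 = 2076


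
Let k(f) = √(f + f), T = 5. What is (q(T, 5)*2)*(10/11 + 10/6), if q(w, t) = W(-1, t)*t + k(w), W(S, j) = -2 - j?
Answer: -5950/33 + 170*√10/33 ≈ -164.01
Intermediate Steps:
k(f) = √2*√f (k(f) = √(2*f) = √2*√f)
q(w, t) = t*(-2 - t) + √2*√w (q(w, t) = (-2 - t)*t + √2*√w = t*(-2 - t) + √2*√w)
(q(T, 5)*2)*(10/11 + 10/6) = ((√2*√5 - 1*5*(2 + 5))*2)*(10/11 + 10/6) = ((√10 - 1*5*7)*2)*(10*(1/11) + 10*(⅙)) = ((√10 - 35)*2)*(10/11 + 5/3) = ((-35 + √10)*2)*(85/33) = (-70 + 2*√10)*(85/33) = -5950/33 + 170*√10/33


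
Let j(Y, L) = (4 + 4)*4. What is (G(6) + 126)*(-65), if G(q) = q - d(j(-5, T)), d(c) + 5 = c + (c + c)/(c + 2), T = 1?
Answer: -113945/17 ≈ -6702.6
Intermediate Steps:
j(Y, L) = 32 (j(Y, L) = 8*4 = 32)
d(c) = -5 + c + 2*c/(2 + c) (d(c) = -5 + (c + (c + c)/(c + 2)) = -5 + (c + (2*c)/(2 + c)) = -5 + (c + 2*c/(2 + c)) = -5 + c + 2*c/(2 + c))
G(q) = -491/17 + q (G(q) = q - (-10 + 32² - 1*32)/(2 + 32) = q - (-10 + 1024 - 32)/34 = q - 982/34 = q - 1*491/17 = q - 491/17 = -491/17 + q)
(G(6) + 126)*(-65) = ((-491/17 + 6) + 126)*(-65) = (-389/17 + 126)*(-65) = (1753/17)*(-65) = -113945/17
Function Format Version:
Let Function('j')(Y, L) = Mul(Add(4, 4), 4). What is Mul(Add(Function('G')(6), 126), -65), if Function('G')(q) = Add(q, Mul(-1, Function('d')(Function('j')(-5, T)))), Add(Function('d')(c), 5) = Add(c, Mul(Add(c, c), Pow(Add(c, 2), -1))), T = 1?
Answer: Rational(-113945, 17) ≈ -6702.6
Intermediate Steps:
Function('j')(Y, L) = 32 (Function('j')(Y, L) = Mul(8, 4) = 32)
Function('d')(c) = Add(-5, c, Mul(2, c, Pow(Add(2, c), -1))) (Function('d')(c) = Add(-5, Add(c, Mul(Add(c, c), Pow(Add(c, 2), -1)))) = Add(-5, Add(c, Mul(Mul(2, c), Pow(Add(2, c), -1)))) = Add(-5, Add(c, Mul(2, c, Pow(Add(2, c), -1)))) = Add(-5, c, Mul(2, c, Pow(Add(2, c), -1))))
Function('G')(q) = Add(Rational(-491, 17), q) (Function('G')(q) = Add(q, Mul(-1, Mul(Pow(Add(2, 32), -1), Add(-10, Pow(32, 2), Mul(-1, 32))))) = Add(q, Mul(-1, Mul(Pow(34, -1), Add(-10, 1024, -32)))) = Add(q, Mul(-1, Mul(Rational(1, 34), 982))) = Add(q, Mul(-1, Rational(491, 17))) = Add(q, Rational(-491, 17)) = Add(Rational(-491, 17), q))
Mul(Add(Function('G')(6), 126), -65) = Mul(Add(Add(Rational(-491, 17), 6), 126), -65) = Mul(Add(Rational(-389, 17), 126), -65) = Mul(Rational(1753, 17), -65) = Rational(-113945, 17)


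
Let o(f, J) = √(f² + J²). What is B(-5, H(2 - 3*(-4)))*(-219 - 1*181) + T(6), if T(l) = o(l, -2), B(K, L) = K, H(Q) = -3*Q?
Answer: 2000 + 2*√10 ≈ 2006.3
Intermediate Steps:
o(f, J) = √(J² + f²)
T(l) = √(4 + l²) (T(l) = √((-2)² + l²) = √(4 + l²))
B(-5, H(2 - 3*(-4)))*(-219 - 1*181) + T(6) = -5*(-219 - 1*181) + √(4 + 6²) = -5*(-219 - 181) + √(4 + 36) = -5*(-400) + √40 = 2000 + 2*√10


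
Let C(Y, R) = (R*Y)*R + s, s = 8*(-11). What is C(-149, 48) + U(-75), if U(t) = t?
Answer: -343459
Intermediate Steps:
s = -88
C(Y, R) = -88 + Y*R² (C(Y, R) = (R*Y)*R - 88 = Y*R² - 88 = -88 + Y*R²)
C(-149, 48) + U(-75) = (-88 - 149*48²) - 75 = (-88 - 149*2304) - 75 = (-88 - 343296) - 75 = -343384 - 75 = -343459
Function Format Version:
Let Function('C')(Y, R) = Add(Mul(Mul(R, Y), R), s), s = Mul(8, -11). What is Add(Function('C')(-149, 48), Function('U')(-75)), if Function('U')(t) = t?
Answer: -343459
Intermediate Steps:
s = -88
Function('C')(Y, R) = Add(-88, Mul(Y, Pow(R, 2))) (Function('C')(Y, R) = Add(Mul(Mul(R, Y), R), -88) = Add(Mul(Y, Pow(R, 2)), -88) = Add(-88, Mul(Y, Pow(R, 2))))
Add(Function('C')(-149, 48), Function('U')(-75)) = Add(Add(-88, Mul(-149, Pow(48, 2))), -75) = Add(Add(-88, Mul(-149, 2304)), -75) = Add(Add(-88, -343296), -75) = Add(-343384, -75) = -343459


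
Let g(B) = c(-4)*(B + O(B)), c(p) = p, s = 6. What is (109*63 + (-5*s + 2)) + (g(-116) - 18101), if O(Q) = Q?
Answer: -10334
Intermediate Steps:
g(B) = -8*B (g(B) = -4*(B + B) = -8*B)
(109*63 + (-5*s + 2)) + (g(-116) - 18101) = (109*63 + (-5*6 + 2)) + (-8*(-116) - 18101) = (6867 + (-30 + 2)) + (928 - 18101) = (6867 - 28) - 17173 = 6839 - 17173 = -10334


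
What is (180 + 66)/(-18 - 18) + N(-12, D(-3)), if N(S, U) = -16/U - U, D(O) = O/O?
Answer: -143/6 ≈ -23.833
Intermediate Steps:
D(O) = 1
N(S, U) = -U - 16/U
(180 + 66)/(-18 - 18) + N(-12, D(-3)) = (180 + 66)/(-18 - 18) + (-1*1 - 16/1) = 246/(-36) + (-1 - 16*1) = 246*(-1/36) + (-1 - 16) = -41/6 - 17 = -143/6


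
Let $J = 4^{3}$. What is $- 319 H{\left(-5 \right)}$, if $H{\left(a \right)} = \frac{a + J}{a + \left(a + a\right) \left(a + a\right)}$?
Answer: $- \frac{18821}{95} \approx -198.12$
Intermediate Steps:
$J = 64$
$H{\left(a \right)} = \frac{64 + a}{a + 4 a^{2}}$ ($H{\left(a \right)} = \frac{a + 64}{a + \left(a + a\right) \left(a + a\right)} = \frac{64 + a}{a + 2 a 2 a} = \frac{64 + a}{a + 4 a^{2}}$)
$- 319 H{\left(-5 \right)} = - 319 \frac{64 - 5}{\left(-5\right) \left(1 + 4 \left(-5\right)\right)} = - 319 \left(\left(- \frac{1}{5}\right) \frac{1}{1 - 20} \cdot 59\right) = - 319 \left(\left(- \frac{1}{5}\right) \frac{1}{-19} \cdot 59\right) = - 319 \left(\left(- \frac{1}{5}\right) \left(- \frac{1}{19}\right) 59\right) = \left(-319\right) \frac{59}{95} = - \frac{18821}{95}$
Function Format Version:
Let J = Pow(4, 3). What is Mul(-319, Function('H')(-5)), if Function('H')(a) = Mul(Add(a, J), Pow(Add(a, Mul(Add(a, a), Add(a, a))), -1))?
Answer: Rational(-18821, 95) ≈ -198.12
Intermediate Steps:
J = 64
Function('H')(a) = Mul(Pow(Add(a, Mul(4, Pow(a, 2))), -1), Add(64, a)) (Function('H')(a) = Mul(Add(a, 64), Pow(Add(a, Mul(Add(a, a), Add(a, a))), -1)) = Mul(Add(64, a), Pow(Add(a, Mul(Mul(2, a), Mul(2, a))), -1)) = Mul(Add(64, a), Pow(Add(a, Mul(4, Pow(a, 2))), -1)) = Mul(Pow(Add(a, Mul(4, Pow(a, 2))), -1), Add(64, a)))
Mul(-319, Function('H')(-5)) = Mul(-319, Mul(Pow(-5, -1), Pow(Add(1, Mul(4, -5)), -1), Add(64, -5))) = Mul(-319, Mul(Rational(-1, 5), Pow(Add(1, -20), -1), 59)) = Mul(-319, Mul(Rational(-1, 5), Pow(-19, -1), 59)) = Mul(-319, Mul(Rational(-1, 5), Rational(-1, 19), 59)) = Mul(-319, Rational(59, 95)) = Rational(-18821, 95)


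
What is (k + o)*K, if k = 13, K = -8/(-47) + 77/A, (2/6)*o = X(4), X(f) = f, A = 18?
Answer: 94075/846 ≈ 111.20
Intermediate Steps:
o = 12 (o = 3*4 = 12)
K = 3763/846 (K = -8/(-47) + 77/18 = -8*(-1/47) + 77*(1/18) = 8/47 + 77/18 = 3763/846 ≈ 4.4480)
(k + o)*K = (13 + 12)*(3763/846) = 25*(3763/846) = 94075/846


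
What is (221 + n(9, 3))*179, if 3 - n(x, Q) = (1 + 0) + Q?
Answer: 39380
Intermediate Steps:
n(x, Q) = 2 - Q (n(x, Q) = 3 - ((1 + 0) + Q) = 3 - (1 + Q) = 3 + (-1 - Q) = 2 - Q)
(221 + n(9, 3))*179 = (221 + (2 - 1*3))*179 = (221 + (2 - 3))*179 = (221 - 1)*179 = 220*179 = 39380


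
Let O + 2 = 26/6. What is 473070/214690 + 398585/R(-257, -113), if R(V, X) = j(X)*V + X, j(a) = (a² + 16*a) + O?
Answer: 374217671088/181478938361 ≈ 2.0620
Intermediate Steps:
O = 7/3 (O = -2 + 26/6 = -2 + 26*(⅙) = -2 + 13/3 = 7/3 ≈ 2.3333)
j(a) = 7/3 + a² + 16*a (j(a) = (a² + 16*a) + 7/3 = 7/3 + a² + 16*a)
R(V, X) = X + V*(7/3 + X² + 16*X) (R(V, X) = (7/3 + X² + 16*X)*V + X = V*(7/3 + X² + 16*X) + X = X + V*(7/3 + X² + 16*X))
473070/214690 + 398585/R(-257, -113) = 473070/214690 + 398585/(-113 + (⅓)*(-257)*(7 + 3*(-113)² + 48*(-113))) = 473070*(1/214690) + 398585/(-113 + (⅓)*(-257)*(7 + 3*12769 - 5424)) = 47307/21469 + 398585/(-113 + (⅓)*(-257)*(7 + 38307 - 5424)) = 47307/21469 + 398585/(-113 + (⅓)*(-257)*32890) = 47307/21469 + 398585/(-113 - 8452730/3) = 47307/21469 + 398585/(-8453069/3) = 47307/21469 + 398585*(-3/8453069) = 47307/21469 - 1195755/8453069 = 374217671088/181478938361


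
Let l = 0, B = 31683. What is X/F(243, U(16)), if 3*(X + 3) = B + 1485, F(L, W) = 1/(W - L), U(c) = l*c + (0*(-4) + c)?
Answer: -2509031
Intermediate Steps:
U(c) = c (U(c) = 0*c + (0*(-4) + c) = 0 + (0 + c) = 0 + c = c)
X = 11053 (X = -3 + (31683 + 1485)/3 = -3 + (⅓)*33168 = -3 + 11056 = 11053)
X/F(243, U(16)) = 11053/((-1/(243 - 1*16))) = 11053/((-1/(243 - 16))) = 11053/((-1/227)) = 11053/((-1*1/227)) = 11053/(-1/227) = 11053*(-227) = -2509031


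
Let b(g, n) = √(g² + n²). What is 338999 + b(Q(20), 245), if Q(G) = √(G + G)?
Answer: 338999 + √60065 ≈ 3.3924e+5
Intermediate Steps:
Q(G) = √2*√G (Q(G) = √(2*G) = √2*√G)
338999 + b(Q(20), 245) = 338999 + √((√2*√20)² + 245²) = 338999 + √((√2*(2*√5))² + 60025) = 338999 + √((2*√10)² + 60025) = 338999 + √(40 + 60025) = 338999 + √60065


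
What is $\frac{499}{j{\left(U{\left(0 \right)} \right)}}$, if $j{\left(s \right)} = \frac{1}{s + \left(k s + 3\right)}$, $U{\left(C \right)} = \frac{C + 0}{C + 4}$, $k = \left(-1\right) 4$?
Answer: $1497$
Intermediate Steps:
$k = -4$
$U{\left(C \right)} = \frac{C}{4 + C}$
$j{\left(s \right)} = \frac{1}{3 - 3 s}$ ($j{\left(s \right)} = \frac{1}{s - \left(-3 + 4 s\right)} = \frac{1}{3 - 3 s}$)
$\frac{499}{j{\left(U{\left(0 \right)} \right)}} = \frac{499}{\frac{1}{3} \frac{1}{1 - \frac{0}{4 + 0}}} = \frac{499}{\frac{1}{3} \frac{1}{1 - \frac{0}{4}}} = \frac{499}{\frac{1}{3} \frac{1}{1 - 0 \cdot \frac{1}{4}}} = \frac{499}{\frac{1}{3} \frac{1}{1 - 0}} = \frac{499}{\frac{1}{3} \frac{1}{1 + 0}} = \frac{499}{\frac{1}{3} \cdot 1^{-1}} = \frac{499}{\frac{1}{3} \cdot 1} = 499 \frac{1}{\frac{1}{3}} = 499 \cdot 3 = 1497$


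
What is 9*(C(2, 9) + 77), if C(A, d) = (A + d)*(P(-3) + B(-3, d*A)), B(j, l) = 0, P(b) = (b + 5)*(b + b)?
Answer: -495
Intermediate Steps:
P(b) = 2*b*(5 + b) (P(b) = (5 + b)*(2*b) = 2*b*(5 + b))
C(A, d) = -12*A - 12*d (C(A, d) = (A + d)*(2*(-3)*(5 - 3) + 0) = (A + d)*(2*(-3)*2 + 0) = (A + d)*(-12 + 0) = (A + d)*(-12) = -12*A - 12*d)
9*(C(2, 9) + 77) = 9*((-12*2 - 12*9) + 77) = 9*((-24 - 108) + 77) = 9*(-132 + 77) = 9*(-55) = -495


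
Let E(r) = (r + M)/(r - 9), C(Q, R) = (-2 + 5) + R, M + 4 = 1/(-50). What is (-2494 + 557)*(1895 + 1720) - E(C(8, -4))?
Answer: -3501127751/500 ≈ -7.0023e+6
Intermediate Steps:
M = -201/50 (M = -4 + 1/(-50) = -4 - 1/50 = -201/50 ≈ -4.0200)
C(Q, R) = 3 + R
E(r) = (-201/50 + r)/(-9 + r) (E(r) = (r - 201/50)/(r - 9) = (-201/50 + r)/(-9 + r))
(-2494 + 557)*(1895 + 1720) - E(C(8, -4)) = (-2494 + 557)*(1895 + 1720) - (-201/50 + (3 - 4))/(-9 + (3 - 4)) = -1937*3615 - (-201/50 - 1)/(-9 - 1) = -7002255 - (-251)/((-10)*50) = -7002255 - (-1)*(-251)/(10*50) = -7002255 - 1*251/500 = -7002255 - 251/500 = -3501127751/500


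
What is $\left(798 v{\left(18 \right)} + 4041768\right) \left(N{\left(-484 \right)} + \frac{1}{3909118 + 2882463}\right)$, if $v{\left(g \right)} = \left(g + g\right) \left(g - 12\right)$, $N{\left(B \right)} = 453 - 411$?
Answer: $\frac{1202067135752808}{6791581} \approx 1.7699 \cdot 10^{8}$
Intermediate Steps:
$N{\left(B \right)} = 42$
$v{\left(g \right)} = 2 g \left(-12 + g\right)$
$\left(798 v{\left(18 \right)} + 4041768\right) \left(N{\left(-484 \right)} + \frac{1}{3909118 + 2882463}\right) = \left(798 \cdot 2 \cdot 18 \left(-12 + 18\right) + 4041768\right) \left(42 + \frac{1}{3909118 + 2882463}\right) = \left(798 \cdot 2 \cdot 18 \cdot 6 + 4041768\right) \left(42 + \frac{1}{6791581}\right) = \left(798 \cdot 216 + 4041768\right) \left(42 + \frac{1}{6791581}\right) = \left(172368 + 4041768\right) \frac{285246403}{6791581} = 4214136 \cdot \frac{285246403}{6791581} = \frac{1202067135752808}{6791581}$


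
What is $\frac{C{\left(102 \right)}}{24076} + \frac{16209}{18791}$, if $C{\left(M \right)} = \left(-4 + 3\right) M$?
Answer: $\frac{194165601}{226206058} \approx 0.85836$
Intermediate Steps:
$C{\left(M \right)} = - M$
$\frac{C{\left(102 \right)}}{24076} + \frac{16209}{18791} = \frac{\left(-1\right) 102}{24076} + \frac{16209}{18791} = \left(-102\right) \frac{1}{24076} + 16209 \cdot \frac{1}{18791} = - \frac{51}{12038} + \frac{16209}{18791} = \frac{194165601}{226206058}$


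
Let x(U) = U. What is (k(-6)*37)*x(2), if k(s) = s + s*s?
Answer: 2220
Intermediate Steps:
k(s) = s + s²
(k(-6)*37)*x(2) = (-6*(1 - 6)*37)*2 = (-6*(-5)*37)*2 = (30*37)*2 = 1110*2 = 2220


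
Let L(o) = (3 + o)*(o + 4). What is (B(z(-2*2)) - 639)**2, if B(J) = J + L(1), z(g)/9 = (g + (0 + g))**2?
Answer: 1849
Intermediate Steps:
z(g) = 36*g**2 (z(g) = 9*(g + (0 + g))**2 = 9*(g + g)**2 = 9*(2*g)**2 = 9*(4*g**2) = 36*g**2)
L(o) = (3 + o)*(4 + o)
B(J) = 20 + J (B(J) = J + (12 + 1**2 + 7*1) = J + (12 + 1 + 7) = J + 20 = 20 + J)
(B(z(-2*2)) - 639)**2 = ((20 + 36*(-2*2)**2) - 639)**2 = ((20 + 36*(-4)**2) - 639)**2 = ((20 + 36*16) - 639)**2 = ((20 + 576) - 639)**2 = (596 - 639)**2 = (-43)**2 = 1849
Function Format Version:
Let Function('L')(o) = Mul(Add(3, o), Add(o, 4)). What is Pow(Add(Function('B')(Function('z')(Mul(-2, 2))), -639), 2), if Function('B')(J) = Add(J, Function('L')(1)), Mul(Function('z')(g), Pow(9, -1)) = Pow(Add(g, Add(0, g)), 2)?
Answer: 1849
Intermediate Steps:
Function('z')(g) = Mul(36, Pow(g, 2)) (Function('z')(g) = Mul(9, Pow(Add(g, Add(0, g)), 2)) = Mul(9, Pow(Add(g, g), 2)) = Mul(9, Pow(Mul(2, g), 2)) = Mul(9, Mul(4, Pow(g, 2))) = Mul(36, Pow(g, 2)))
Function('L')(o) = Mul(Add(3, o), Add(4, o))
Function('B')(J) = Add(20, J) (Function('B')(J) = Add(J, Add(12, Pow(1, 2), Mul(7, 1))) = Add(J, Add(12, 1, 7)) = Add(J, 20) = Add(20, J))
Pow(Add(Function('B')(Function('z')(Mul(-2, 2))), -639), 2) = Pow(Add(Add(20, Mul(36, Pow(Mul(-2, 2), 2))), -639), 2) = Pow(Add(Add(20, Mul(36, Pow(-4, 2))), -639), 2) = Pow(Add(Add(20, Mul(36, 16)), -639), 2) = Pow(Add(Add(20, 576), -639), 2) = Pow(Add(596, -639), 2) = Pow(-43, 2) = 1849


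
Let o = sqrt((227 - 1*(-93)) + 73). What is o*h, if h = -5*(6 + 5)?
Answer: -55*sqrt(393) ≈ -1090.3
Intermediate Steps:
h = -55 (h = -5*11 = -55)
o = sqrt(393) (o = sqrt((227 + 93) + 73) = sqrt(320 + 73) = sqrt(393) ≈ 19.824)
o*h = sqrt(393)*(-55) = -55*sqrt(393)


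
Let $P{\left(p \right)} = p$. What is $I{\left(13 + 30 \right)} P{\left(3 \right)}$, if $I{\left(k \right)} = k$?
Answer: $129$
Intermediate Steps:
$I{\left(13 + 30 \right)} P{\left(3 \right)} = \left(13 + 30\right) 3 = 43 \cdot 3 = 129$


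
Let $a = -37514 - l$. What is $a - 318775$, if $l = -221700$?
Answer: $-134589$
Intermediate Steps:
$a = 184186$ ($a = -37514 - -221700 = -37514 + 221700 = 184186$)
$a - 318775 = 184186 - 318775 = -134589$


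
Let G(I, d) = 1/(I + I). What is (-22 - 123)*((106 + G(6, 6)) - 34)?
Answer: -125425/12 ≈ -10452.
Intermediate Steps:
G(I, d) = 1/(2*I)
(-22 - 123)*((106 + G(6, 6)) - 34) = (-22 - 123)*((106 + (½)/6) - 34) = -145*((106 + (½)*(⅙)) - 34) = -145*((106 + 1/12) - 34) = -145*(1273/12 - 34) = -145*865/12 = -125425/12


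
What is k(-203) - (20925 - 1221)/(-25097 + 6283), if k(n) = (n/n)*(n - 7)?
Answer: -1965618/9407 ≈ -208.95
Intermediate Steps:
k(n) = -7 + n (k(n) = 1*(-7 + n) = -7 + n)
k(-203) - (20925 - 1221)/(-25097 + 6283) = (-7 - 203) - (20925 - 1221)/(-25097 + 6283) = -210 - 19704/(-18814) = -210 - 19704*(-1)/18814 = -210 - 1*(-9852/9407) = -210 + 9852/9407 = -1965618/9407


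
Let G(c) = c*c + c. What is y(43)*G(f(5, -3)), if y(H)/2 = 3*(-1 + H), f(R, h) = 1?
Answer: 504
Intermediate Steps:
y(H) = -6 + 6*H (y(H) = 2*(3*(-1 + H)) = 2*(-3 + 3*H) = -6 + 6*H)
G(c) = c + c² (G(c) = c² + c = c + c²)
y(43)*G(f(5, -3)) = (-6 + 6*43)*(1*(1 + 1)) = (-6 + 258)*(1*2) = 252*2 = 504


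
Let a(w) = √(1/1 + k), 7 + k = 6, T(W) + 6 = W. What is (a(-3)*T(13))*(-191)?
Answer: 0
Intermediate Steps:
T(W) = -6 + W
k = -1 (k = -7 + 6 = -1)
a(w) = 0 (a(w) = √(1/1 - 1) = √(1 - 1) = √0 = 0)
(a(-3)*T(13))*(-191) = (0*(-6 + 13))*(-191) = (0*7)*(-191) = 0*(-191) = 0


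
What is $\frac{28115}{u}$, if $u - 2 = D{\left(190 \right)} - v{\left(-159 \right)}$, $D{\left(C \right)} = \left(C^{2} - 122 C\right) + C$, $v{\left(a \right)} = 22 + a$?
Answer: $\frac{28115}{13249} \approx 2.122$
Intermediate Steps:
$D{\left(C \right)} = C^{2} - 121 C$
$u = 13249$ ($u = 2 - \left(-137 - 190 \left(-121 + 190\right)\right) = 2 + \left(190 \cdot 69 - -137\right) = 2 + \left(13110 + 137\right) = 2 + 13247 = 13249$)
$\frac{28115}{u} = \frac{28115}{13249}$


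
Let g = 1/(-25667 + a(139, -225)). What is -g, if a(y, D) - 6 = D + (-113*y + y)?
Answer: 1/41454 ≈ 2.4123e-5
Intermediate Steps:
a(y, D) = 6 + D - 112*y (a(y, D) = 6 + (D + (-113*y + y)) = 6 + (D - 112*y) = 6 + D - 112*y)
g = -1/41454 (g = 1/(-25667 + (6 - 225 - 112*139)) = 1/(-25667 + (6 - 225 - 15568)) = 1/(-25667 - 15787) = 1/(-41454) = -1/41454 ≈ -2.4123e-5)
-g = -1*(-1/41454) = 1/41454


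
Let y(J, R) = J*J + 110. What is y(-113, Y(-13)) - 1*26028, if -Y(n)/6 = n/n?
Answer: -13149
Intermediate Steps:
Y(n) = -6 (Y(n) = -6*n/n = -6*1 = -6)
y(J, R) = 110 + J² (y(J, R) = J² + 110 = 110 + J²)
y(-113, Y(-13)) - 1*26028 = (110 + (-113)²) - 1*26028 = (110 + 12769) - 26028 = 12879 - 26028 = -13149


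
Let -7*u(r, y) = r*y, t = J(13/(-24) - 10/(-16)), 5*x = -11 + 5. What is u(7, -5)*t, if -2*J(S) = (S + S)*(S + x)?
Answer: 67/144 ≈ 0.46528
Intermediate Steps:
x = -6/5 (x = (-11 + 5)/5 = (1/5)*(-6) = -6/5 ≈ -1.2000)
J(S) = -S*(-6/5 + S) (J(S) = -(S + S)*(S - 6/5)/2 = -2*S*(-6/5 + S)/2 = -S*(-6/5 + S))
t = 67/720 (t = (13/(-24) - 10/(-16))*(6 - 5*(13/(-24) - 10/(-16)))/5 = (13*(-1/24) - 10*(-1/16))*(6 - 5*(13*(-1/24) - 10*(-1/16)))/5 = (-13/24 + 5/8)*(6 - 5*(-13/24 + 5/8))/5 = (1/5)*(1/12)*(6 - 5*1/12) = (1/5)*(1/12)*(6 - 5/12) = (1/5)*(1/12)*(67/12) = 67/720 ≈ 0.093056)
u(r, y) = -r*y/7
u(7, -5)*t = -1/7*7*(-5)*(67/720) = 5*(67/720) = 67/144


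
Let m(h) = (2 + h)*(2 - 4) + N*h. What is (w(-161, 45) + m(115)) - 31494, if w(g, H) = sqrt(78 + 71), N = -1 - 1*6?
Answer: -32533 + sqrt(149) ≈ -32521.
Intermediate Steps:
N = -7 (N = -1 - 6 = -7)
w(g, H) = sqrt(149)
m(h) = -4 - 9*h (m(h) = (2 + h)*(2 - 4) - 7*h = (2 + h)*(-2) - 7*h = (-4 - 2*h) - 7*h = -4 - 9*h)
(w(-161, 45) + m(115)) - 31494 = (sqrt(149) + (-4 - 9*115)) - 31494 = (sqrt(149) + (-4 - 1035)) - 31494 = (sqrt(149) - 1039) - 31494 = (-1039 + sqrt(149)) - 31494 = -32533 + sqrt(149)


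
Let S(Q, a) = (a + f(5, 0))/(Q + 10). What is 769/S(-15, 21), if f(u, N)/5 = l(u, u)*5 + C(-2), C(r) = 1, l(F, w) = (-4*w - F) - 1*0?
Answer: 3845/599 ≈ 6.4190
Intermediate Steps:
l(F, w) = -F - 4*w (l(F, w) = (-F - 4*w) + 0 = -F - 4*w)
f(u, N) = 5 - 125*u (f(u, N) = 5*((-u - 4*u)*5 + 1) = 5*(-5*u*5 + 1) = 5*(-25*u + 1) = 5*(1 - 25*u) = 5 - 125*u)
S(Q, a) = (-620 + a)/(10 + Q) (S(Q, a) = (a + (5 - 125*5))/(Q + 10) = (a + (5 - 625))/(10 + Q) = (a - 620)/(10 + Q) = (-620 + a)/(10 + Q))
769/S(-15, 21) = 769/(((-620 + 21)/(10 - 15))) = 769/((-599/(-5))) = 769/((-1/5*(-599))) = 769/(599/5) = 769*(5/599) = 3845/599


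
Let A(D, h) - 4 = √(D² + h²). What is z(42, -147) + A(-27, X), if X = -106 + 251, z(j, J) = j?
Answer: 46 + √21754 ≈ 193.49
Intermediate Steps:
X = 145
A(D, h) = 4 + √(D² + h²)
z(42, -147) + A(-27, X) = 42 + (4 + √((-27)² + 145²)) = 42 + (4 + √(729 + 21025)) = 42 + (4 + √21754) = 46 + √21754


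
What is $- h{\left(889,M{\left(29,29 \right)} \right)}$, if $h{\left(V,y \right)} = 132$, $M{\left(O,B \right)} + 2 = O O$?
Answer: $-132$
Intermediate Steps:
$M{\left(O,B \right)} = -2 + O^{2}$ ($M{\left(O,B \right)} = -2 + O O = -2 + O^{2}$)
$- h{\left(889,M{\left(29,29 \right)} \right)} = \left(-1\right) 132 = -132$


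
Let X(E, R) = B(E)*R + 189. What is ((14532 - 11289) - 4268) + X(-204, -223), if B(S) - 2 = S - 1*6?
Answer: 45548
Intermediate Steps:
B(S) = -4 + S (B(S) = 2 + (S - 1*6) = 2 + (S - 6) = 2 + (-6 + S) = -4 + S)
X(E, R) = 189 + R*(-4 + E) (X(E, R) = (-4 + E)*R + 189 = R*(-4 + E) + 189 = 189 + R*(-4 + E))
((14532 - 11289) - 4268) + X(-204, -223) = ((14532 - 11289) - 4268) + (189 - 223*(-4 - 204)) = (3243 - 4268) + (189 - 223*(-208)) = -1025 + (189 + 46384) = -1025 + 46573 = 45548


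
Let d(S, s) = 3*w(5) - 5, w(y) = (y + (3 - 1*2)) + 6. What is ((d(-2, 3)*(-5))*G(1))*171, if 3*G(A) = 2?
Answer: -17670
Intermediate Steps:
G(A) = ⅔ (G(A) = (⅓)*2 = ⅔)
w(y) = 7 + y (w(y) = (y + (3 - 2)) + 6 = (y + 1) + 6 = (1 + y) + 6 = 7 + y)
d(S, s) = 31 (d(S, s) = 3*(7 + 5) - 5 = 3*12 - 5 = 36 - 5 = 31)
((d(-2, 3)*(-5))*G(1))*171 = ((31*(-5))*(⅔))*171 = -155*⅔*171 = -310/3*171 = -17670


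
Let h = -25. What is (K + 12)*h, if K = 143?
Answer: -3875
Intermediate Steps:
(K + 12)*h = (143 + 12)*(-25) = 155*(-25) = -3875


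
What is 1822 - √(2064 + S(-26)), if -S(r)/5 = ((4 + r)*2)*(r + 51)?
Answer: 1822 - 2*√1891 ≈ 1735.0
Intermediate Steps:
S(r) = -5*(8 + 2*r)*(51 + r) (S(r) = -5*(4 + r)*2*(r + 51) = -5*(8 + 2*r)*(51 + r))
1822 - √(2064 + S(-26)) = 1822 - √(2064 + (-2040 - 550*(-26) - 10*(-26)²)) = 1822 - √(2064 + (-2040 + 14300 - 10*676)) = 1822 - √(2064 + (-2040 + 14300 - 6760)) = 1822 - √(2064 + 5500) = 1822 - √7564 = 1822 - 2*√1891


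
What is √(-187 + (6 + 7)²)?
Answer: 3*I*√2 ≈ 4.2426*I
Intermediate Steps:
√(-187 + (6 + 7)²) = √(-187 + 13²) = √(-187 + 169) = √(-18) = 3*I*√2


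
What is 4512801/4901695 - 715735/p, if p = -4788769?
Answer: 25119076202794/23473085063455 ≈ 1.0701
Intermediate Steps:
4512801/4901695 - 715735/p = 4512801/4901695 - 715735/(-4788769) = 4512801*(1/4901695) - 715735*(-1/4788769) = 4512801/4901695 + 715735/4788769 = 25119076202794/23473085063455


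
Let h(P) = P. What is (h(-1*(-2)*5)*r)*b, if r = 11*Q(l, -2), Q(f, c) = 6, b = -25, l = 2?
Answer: -16500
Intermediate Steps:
r = 66 (r = 11*6 = 66)
(h(-1*(-2)*5)*r)*b = ((-1*(-2)*5)*66)*(-25) = ((2*5)*66)*(-25) = (10*66)*(-25) = 660*(-25) = -16500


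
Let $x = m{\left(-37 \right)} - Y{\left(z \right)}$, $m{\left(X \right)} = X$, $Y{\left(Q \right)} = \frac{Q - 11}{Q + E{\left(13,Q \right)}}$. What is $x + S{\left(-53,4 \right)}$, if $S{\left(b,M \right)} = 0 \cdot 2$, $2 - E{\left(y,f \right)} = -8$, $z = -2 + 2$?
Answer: $- \frac{359}{10} \approx -35.9$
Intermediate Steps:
$z = 0$
$E{\left(y,f \right)} = 10$ ($E{\left(y,f \right)} = 2 - -8 = 2 + 8 = 10$)
$Y{\left(Q \right)} = \frac{-11 + Q}{10 + Q}$ ($Y{\left(Q \right)} = \frac{Q - 11}{Q + 10} = \frac{-11 + Q}{10 + Q}$)
$x = - \frac{359}{10}$ ($x = -37 - \frac{-11 + 0}{10 + 0} = -37 - \frac{1}{10} \left(-11\right) = -37 - - \frac{11}{10} = -37 + \frac{11}{10} = - \frac{359}{10} \approx -35.9$)
$S{\left(b,M \right)} = 0$
$x + S{\left(-53,4 \right)} = - \frac{359}{10} + 0 = - \frac{359}{10}$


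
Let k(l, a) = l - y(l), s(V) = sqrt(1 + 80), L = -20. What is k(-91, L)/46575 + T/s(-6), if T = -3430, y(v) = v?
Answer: -3430/9 ≈ -381.11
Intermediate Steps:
s(V) = 9 (s(V) = sqrt(81) = 9)
k(l, a) = 0 (k(l, a) = l - l = 0)
k(-91, L)/46575 + T/s(-6) = 0/46575 - 3430/9 = 0*(1/46575) - 3430*1/9 = 0 - 3430/9 = -3430/9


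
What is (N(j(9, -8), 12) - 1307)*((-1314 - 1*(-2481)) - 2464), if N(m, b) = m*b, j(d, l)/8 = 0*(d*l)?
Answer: 1695179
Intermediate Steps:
j(d, l) = 0 (j(d, l) = 8*(0*(d*l)) = 8*0 = 0)
N(m, b) = b*m
(N(j(9, -8), 12) - 1307)*((-1314 - 1*(-2481)) - 2464) = (12*0 - 1307)*((-1314 - 1*(-2481)) - 2464) = (0 - 1307)*((-1314 + 2481) - 2464) = -1307*(1167 - 2464) = -1307*(-1297) = 1695179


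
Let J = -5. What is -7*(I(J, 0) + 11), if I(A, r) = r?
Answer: -77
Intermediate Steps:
-7*(I(J, 0) + 11) = -7*(0 + 11) = -7*11 = -77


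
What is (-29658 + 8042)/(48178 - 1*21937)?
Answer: -21616/26241 ≈ -0.82375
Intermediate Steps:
(-29658 + 8042)/(48178 - 1*21937) = -21616/(48178 - 21937) = -21616/26241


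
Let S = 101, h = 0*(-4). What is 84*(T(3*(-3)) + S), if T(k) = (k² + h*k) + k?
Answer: 14532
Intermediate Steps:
h = 0
T(k) = k + k² (T(k) = (k² + 0*k) + k = (k² + 0) + k = k² + k = k + k²)
84*(T(3*(-3)) + S) = 84*((3*(-3))*(1 + 3*(-3)) + 101) = 84*(-9*(1 - 9) + 101) = 84*(-9*(-8) + 101) = 84*(72 + 101) = 84*173 = 14532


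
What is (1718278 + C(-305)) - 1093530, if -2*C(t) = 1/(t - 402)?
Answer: 883393673/1414 ≈ 6.2475e+5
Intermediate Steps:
C(t) = -1/(2*(-402 + t)) (C(t) = -1/(2*(t - 402)) = -1/(2*(-402 + t)))
(1718278 + C(-305)) - 1093530 = (1718278 - 1/(-804 + 2*(-305))) - 1093530 = (1718278 - 1/(-804 - 610)) - 1093530 = (1718278 - 1/(-1414)) - 1093530 = (1718278 - 1*(-1/1414)) - 1093530 = (1718278 + 1/1414) - 1093530 = 2429645093/1414 - 1093530 = 883393673/1414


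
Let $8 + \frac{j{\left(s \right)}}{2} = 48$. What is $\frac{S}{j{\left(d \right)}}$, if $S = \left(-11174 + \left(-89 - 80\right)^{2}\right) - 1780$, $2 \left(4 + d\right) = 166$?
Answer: $\frac{15607}{80} \approx 195.09$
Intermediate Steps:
$d = 79$ ($d = -4 + \frac{1}{2} \cdot 166 = -4 + 83 = 79$)
$j{\left(s \right)} = 80$ ($j{\left(s \right)} = -16 + 2 \cdot 48 = -16 + 96 = 80$)
$S = 15607$ ($S = \left(-11174 + \left(-169\right)^{2}\right) - 1780 = \left(-11174 + 28561\right) - 1780 = 17387 - 1780 = 15607$)
$\frac{S}{j{\left(d \right)}} = \frac{15607}{80}$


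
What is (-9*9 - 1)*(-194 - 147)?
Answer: 27962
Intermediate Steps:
(-9*9 - 1)*(-194 - 147) = (-81 - 1)*(-341) = -82*(-341) = 27962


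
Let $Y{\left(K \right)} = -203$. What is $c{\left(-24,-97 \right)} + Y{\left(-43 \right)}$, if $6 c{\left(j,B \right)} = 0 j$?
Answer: $-203$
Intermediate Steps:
$c{\left(j,B \right)} = 0$ ($c{\left(j,B \right)} = \frac{0 j}{6} = \frac{1}{6} \cdot 0 = 0$)
$c{\left(-24,-97 \right)} + Y{\left(-43 \right)} = 0 - 203 = -203$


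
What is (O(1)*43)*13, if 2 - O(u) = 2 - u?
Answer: 559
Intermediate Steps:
O(u) = u (O(u) = 2 - (2 - u) = 2 + (-2 + u) = u)
(O(1)*43)*13 = (1*43)*13 = 43*13 = 559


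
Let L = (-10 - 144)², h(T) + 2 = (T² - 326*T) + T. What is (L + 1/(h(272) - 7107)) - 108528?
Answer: -1825578301/21525 ≈ -84812.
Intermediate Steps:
h(T) = -2 + T² - 325*T (h(T) = -2 + ((T² - 326*T) + T) = -2 + (T² - 325*T) = -2 + T² - 325*T)
L = 23716 (L = (-154)² = 23716)
(L + 1/(h(272) - 7107)) - 108528 = (23716 + 1/((-2 + 272² - 325*272) - 7107)) - 108528 = (23716 + 1/((-2 + 73984 - 88400) - 7107)) - 108528 = (23716 + 1/(-14418 - 7107)) - 108528 = (23716 + 1/(-21525)) - 108528 = (23716 - 1/21525) - 108528 = 510486899/21525 - 108528 = -1825578301/21525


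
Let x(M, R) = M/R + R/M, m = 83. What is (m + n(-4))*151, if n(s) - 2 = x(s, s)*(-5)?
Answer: 11325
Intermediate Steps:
n(s) = -8 (n(s) = 2 + (s/s + s/s)*(-5) = 2 + (1 + 1)*(-5) = 2 + 2*(-5) = 2 - 10 = -8)
(m + n(-4))*151 = (83 - 8)*151 = 75*151 = 11325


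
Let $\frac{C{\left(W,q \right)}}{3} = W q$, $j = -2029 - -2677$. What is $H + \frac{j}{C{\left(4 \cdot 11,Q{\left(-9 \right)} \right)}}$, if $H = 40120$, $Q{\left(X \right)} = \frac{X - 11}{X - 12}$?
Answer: $\frac{4413767}{110} \approx 40125.0$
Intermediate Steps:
$Q{\left(X \right)} = \frac{-11 + X}{-12 + X}$
$j = 648$ ($j = -2029 + 2677 = 648$)
$C{\left(W,q \right)} = 3 W q$
$H + \frac{j}{C{\left(4 \cdot 11,Q{\left(-9 \right)} \right)}} = 40120 + \frac{648}{3 \cdot 4 \cdot 11 \frac{-11 - 9}{-12 - 9}} = 40120 + \frac{648}{3 \cdot 44 \frac{1}{-21} \left(-20\right)} = 40120 + \frac{648}{3 \cdot 44 \left(\left(- \frac{1}{21}\right) \left(-20\right)\right)} = 40120 + \frac{648}{3 \cdot 44 \cdot \frac{20}{21}} = 40120 + \frac{648}{\frac{880}{7}} = 40120 + 648 \cdot \frac{7}{880} = 40120 + \frac{567}{110} = \frac{4413767}{110}$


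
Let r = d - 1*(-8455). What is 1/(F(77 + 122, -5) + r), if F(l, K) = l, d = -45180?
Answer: -1/36526 ≈ -2.7378e-5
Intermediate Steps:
r = -36725 (r = -45180 - 1*(-8455) = -45180 + 8455 = -36725)
1/(F(77 + 122, -5) + r) = 1/((77 + 122) - 36725) = 1/(199 - 36725) = 1/(-36526) = -1/36526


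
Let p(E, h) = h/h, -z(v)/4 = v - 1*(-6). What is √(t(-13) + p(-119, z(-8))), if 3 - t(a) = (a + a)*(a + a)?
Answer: 4*I*√42 ≈ 25.923*I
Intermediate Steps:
z(v) = -24 - 4*v (z(v) = -4*(v - 1*(-6)) = -4*(v + 6) = -4*(6 + v) = -24 - 4*v)
t(a) = 3 - 4*a² (t(a) = 3 - (a + a)*(a + a) = 3 - 2*a*2*a = 3 - 4*a²)
p(E, h) = 1
√(t(-13) + p(-119, z(-8))) = √((3 - 4*(-13)²) + 1) = √((3 - 4*169) + 1) = √((3 - 676) + 1) = √(-673 + 1) = √(-672) = 4*I*√42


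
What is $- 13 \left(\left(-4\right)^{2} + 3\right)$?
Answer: $-247$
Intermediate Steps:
$- 13 \left(\left(-4\right)^{2} + 3\right) = - 13 \left(16 + 3\right) = \left(-13\right) 19 = -247$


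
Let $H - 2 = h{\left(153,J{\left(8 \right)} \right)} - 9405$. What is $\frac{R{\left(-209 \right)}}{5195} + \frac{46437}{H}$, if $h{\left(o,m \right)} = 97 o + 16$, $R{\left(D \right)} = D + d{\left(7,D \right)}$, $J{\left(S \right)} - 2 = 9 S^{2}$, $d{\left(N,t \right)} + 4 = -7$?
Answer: $\frac{16002689}{1888902} \approx 8.472$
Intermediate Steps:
$d{\left(N,t \right)} = -11$ ($d{\left(N,t \right)} = -4 - 7 = -11$)
$J{\left(S \right)} = 2 + 9 S^{2}$
$R{\left(D \right)} = -11 + D$ ($R{\left(D \right)} = D - 11 = -11 + D$)
$h{\left(o,m \right)} = 16 + 97 o$
$H = 5454$ ($H = 2 + \left(\left(16 + 97 \cdot 153\right) - 9405\right) = 2 + \left(\left(16 + 14841\right) - 9405\right) = 2 + \left(14857 - 9405\right) = 2 + 5452 = 5454$)
$\frac{R{\left(-209 \right)}}{5195} + \frac{46437}{H} = \frac{-11 - 209}{5195} + \frac{46437}{5454} = \left(-220\right) \frac{1}{5195} + 46437 \cdot \frac{1}{5454} = - \frac{44}{1039} + \frac{15479}{1818} = \frac{16002689}{1888902}$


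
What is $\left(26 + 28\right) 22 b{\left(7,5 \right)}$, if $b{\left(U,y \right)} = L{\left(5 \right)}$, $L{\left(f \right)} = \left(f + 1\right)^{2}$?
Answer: $42768$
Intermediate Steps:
$L{\left(f \right)} = \left(1 + f\right)^{2}$
$b{\left(U,y \right)} = 36$ ($b{\left(U,y \right)} = \left(1 + 5\right)^{2} = 6^{2} = 36$)
$\left(26 + 28\right) 22 b{\left(7,5 \right)} = \left(26 + 28\right) 22 \cdot 36 = 54 \cdot 22 \cdot 36 = 1188 \cdot 36 = 42768$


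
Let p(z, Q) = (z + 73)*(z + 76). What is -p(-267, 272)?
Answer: -37054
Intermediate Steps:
p(z, Q) = (73 + z)*(76 + z)
-p(-267, 272) = -(5548 + (-267)² + 149*(-267)) = -(5548 + 71289 - 39783) = -1*37054 = -37054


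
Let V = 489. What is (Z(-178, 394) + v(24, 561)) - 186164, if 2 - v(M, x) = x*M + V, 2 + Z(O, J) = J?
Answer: -199723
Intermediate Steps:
Z(O, J) = -2 + J
v(M, x) = -487 - M*x (v(M, x) = 2 - (x*M + 489) = 2 - (M*x + 489) = 2 - (489 + M*x) = 2 + (-489 - M*x) = -487 - M*x)
(Z(-178, 394) + v(24, 561)) - 186164 = ((-2 + 394) + (-487 - 1*24*561)) - 186164 = (392 + (-487 - 13464)) - 186164 = (392 - 13951) - 186164 = -13559 - 186164 = -199723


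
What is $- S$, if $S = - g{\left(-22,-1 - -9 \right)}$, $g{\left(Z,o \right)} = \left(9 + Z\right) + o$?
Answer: $-5$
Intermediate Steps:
$g{\left(Z,o \right)} = 9 + Z + o$
$S = 5$ ($S = - (9 - 22 - -8) = - (9 - 22 + \left(-1 + 9\right)) = - (9 - 22 + 8) = \left(-1\right) \left(-5\right) = 5$)
$- S = \left(-1\right) 5 = -5$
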